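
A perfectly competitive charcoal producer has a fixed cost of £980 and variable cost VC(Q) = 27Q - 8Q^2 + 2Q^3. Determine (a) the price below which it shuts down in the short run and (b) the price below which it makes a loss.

Shutdown price = £19; break-even price = £209

AVC = 27 - 8Q + 2Q^2; minimized at Q = 2, giving min AVC = £19. That is the shutdown price.
ATC = 980/Q + 27 - 8Q + 2Q^2. Setting dATC/dQ = −980/Q^2 − 8 + 4Q = 0 gives Q = 7 (since 4·7^3 − 8·7^2 = 980).
min ATC = 980/7 + 27 − 8·7 + 2·7^2 = £209. That is the break-even price.
For £19 ≤ P < £209 the firm produces at a loss; below £19 it shuts down.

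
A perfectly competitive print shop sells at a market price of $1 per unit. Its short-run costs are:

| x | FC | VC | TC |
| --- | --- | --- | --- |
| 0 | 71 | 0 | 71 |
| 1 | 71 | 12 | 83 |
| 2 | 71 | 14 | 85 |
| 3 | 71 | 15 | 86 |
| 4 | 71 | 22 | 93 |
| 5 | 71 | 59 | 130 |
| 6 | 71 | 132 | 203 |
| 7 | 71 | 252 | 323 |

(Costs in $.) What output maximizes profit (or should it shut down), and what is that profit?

x = 0 (shut down); profit = -$71

Compute π = P·x − TC at each output: x=0: -71; x=1: -82; x=2: -83; x=3: -83; x=4: -89; x=5: -125; x=6: -197; x=7: -316.
Profit is highest at x = 0. Equivalently, the lowest AVC in the table is 15/3 ≈ $5 at x = 3, and P = $1 falls below it — price never covers variable cost, so the firm shuts down and loses only its fixed cost.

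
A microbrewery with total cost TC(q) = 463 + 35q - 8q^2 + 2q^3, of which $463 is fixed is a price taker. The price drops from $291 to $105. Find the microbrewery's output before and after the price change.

Output falls from 8 to 5

AVC = 35 - 8q + 2q^2, minimized at q = 2 where min AVC = $27. MC = 35 - 16q + 6q^2.
With P = $291 above the shutdown price, P = MC gives q = 8.
At P = $105 ≥ min AVC, set P = MC: q = 5. The firm stays open but cuts output.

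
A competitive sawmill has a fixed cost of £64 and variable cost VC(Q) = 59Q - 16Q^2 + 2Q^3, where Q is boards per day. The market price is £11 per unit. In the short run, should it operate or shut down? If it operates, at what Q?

Shut down

Strip out fixed cost: VC = 59Q - 16Q^2 + 2Q^3. Then AVC = 59 - 16Q + 2Q^2 and MC = 59 - 32Q + 6Q^2.
The AVC parabola has its vertex at Q = 16/4 = 4, where AVC = 59 - 16·4 + 2·4^2 = £27.
With P < min AVC (£11 < £27), every unit sold adds to the loss.
Best response: produce nothing and absorb the £64 fixed cost.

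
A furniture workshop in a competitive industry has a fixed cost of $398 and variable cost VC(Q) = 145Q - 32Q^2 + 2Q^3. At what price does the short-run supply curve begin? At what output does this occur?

$17 per unit, at Q = 8

Short-run supply begins at min AVC. From VC = 145Q - 32Q^2 + 2Q^3, AVC = 145 - 32Q + 2Q^2.
dAVC/dQ = -32 + 4Q = 0 gives Q = 8. min AVC = 145 - 32·8 + 2·8^2 = 17.
The firm shuts down for any P below $17.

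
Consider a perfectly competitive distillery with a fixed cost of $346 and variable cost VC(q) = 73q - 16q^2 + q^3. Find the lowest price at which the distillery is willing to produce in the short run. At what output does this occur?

$9 per unit, at q = 8

Short-run supply begins at min AVC. From VC = 73q - 16q^2 + q^3, AVC = 73 - 16q + q^2.
dAVC/dq = -16 + 2q = 0 gives q = 8. min AVC = 73 - 16·8 + 8^2 = 9.
For P < $9 the firm produces nothing.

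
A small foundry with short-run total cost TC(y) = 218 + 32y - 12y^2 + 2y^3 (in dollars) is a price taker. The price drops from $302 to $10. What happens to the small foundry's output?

AVC = 32 - 12y + 2y^2, minimized at y = 3 where min AVC = $14. MC = 32 - 24y + 6y^2.
At P = $302 ≥ min AVC, set P = MC on the rising branch: y = 9.
At P = $10 < min AVC = $14, price no longer covers variable cost at any output, so the firm shuts down: y = 0.

Output falls from 9 to 0 (the firm shuts down)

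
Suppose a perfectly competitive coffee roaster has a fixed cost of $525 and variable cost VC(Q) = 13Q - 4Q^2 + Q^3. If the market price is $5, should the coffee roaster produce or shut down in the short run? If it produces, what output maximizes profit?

From TC, MC = TC'(Q) = 13 - 8Q + 3Q^2 and AVC = VC/Q = 13 - 4Q + Q^2.
AVC hits its minimum where MC = AVC, at Q = 2, giving min AVC = 13 - 4·2 + 2^2 = $9.
P = $5 lies below min AVC = $9; no output level covers variable cost.
Best response: produce nothing and absorb the $525 fixed cost.

Shut down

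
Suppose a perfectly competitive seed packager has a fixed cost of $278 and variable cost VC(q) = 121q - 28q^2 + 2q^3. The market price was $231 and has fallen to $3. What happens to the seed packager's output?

Output falls from 11 to 0 (the firm shuts down)

MC = 121 - 56q + 6q^2; the shutdown threshold is min AVC = $23 (at q = 7).
At P = $231 ≥ min AVC, set P = MC on the rising branch: q = 11.
At P = $3 < min AVC = $23, price no longer covers variable cost at any output, so the firm shuts down: q = 0.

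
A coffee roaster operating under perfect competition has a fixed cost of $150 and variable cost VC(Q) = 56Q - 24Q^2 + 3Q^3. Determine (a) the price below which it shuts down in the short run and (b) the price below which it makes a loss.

AVC = 56 - 24Q + 3Q^2; minimized at Q = 4, giving min AVC = $8. That is the shutdown price.
ATC = 150/Q + 56 - 24Q + 3Q^2. Setting dATC/dQ = −150/Q^2 − 24 + 6Q = 0 gives Q = 5 (since 6·5^3 − 24·5^2 = 150).
min ATC = 150/5 + 56 − 24·5 + 3·5^2 = $41. That is the break-even price.
For $8 ≤ P < $41 the firm produces at a loss; below $8 it shuts down.

Shutdown price = $8; break-even price = $41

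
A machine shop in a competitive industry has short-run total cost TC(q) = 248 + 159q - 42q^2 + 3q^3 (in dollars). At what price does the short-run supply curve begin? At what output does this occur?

The firm shuts down when price falls below the minimum of average variable cost. AVC = VC/q = 159 - 42q + 3q^2.
dAVC/dq = -42 + 6q = 0 gives q = 7. min AVC = 159 - 42·7 + 3·7^2 = 12.
The firm shuts down for any P below $12.

$12 per unit, at q = 7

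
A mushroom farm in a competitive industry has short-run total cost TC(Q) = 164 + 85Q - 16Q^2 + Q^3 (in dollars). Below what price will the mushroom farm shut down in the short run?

$21 per unit

Short-run supply begins at min AVC. From VC = 85Q - 16Q^2 + Q^3, AVC = 85 - 16Q + Q^2.
At the minimum of AVC, MC = AVC. MC = 85 - 32Q + 3Q^2; setting MC = AVC gives 2Q^2 - 16Q = 0, so Q = 8. min AVC = 21.
For P < $21 the firm produces nothing.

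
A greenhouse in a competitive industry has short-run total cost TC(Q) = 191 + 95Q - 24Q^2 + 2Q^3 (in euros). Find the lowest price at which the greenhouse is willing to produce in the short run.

€23 per unit

Short-run supply begins at min AVC. From VC = 95Q - 24Q^2 + 2Q^3, AVC = 95 - 24Q + 2Q^2.
dAVC/dQ = -24 + 4Q = 0 gives Q = 6. min AVC = 95 - 24·6 + 2·6^2 = 23.
So the shutdown price is €23.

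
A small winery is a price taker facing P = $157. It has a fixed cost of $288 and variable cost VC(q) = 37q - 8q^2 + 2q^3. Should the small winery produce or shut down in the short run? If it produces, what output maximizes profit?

Produce at q = 6

From TC, MC = TC'(q) = 37 - 16q + 6q^2 and AVC = VC/q = 37 - 8q + 2q^2.
The AVC parabola has its vertex at q = 8/4 = 2, where AVC = 37 - 8·2 + 2·2^2 = $29.
P = $157 exceeds min AVC = $29, so the firm stays open.
P = MC gives -120 - 16q + 6q^2 = 0, with roots -10/3 and 6. Take the larger (rising MC): q* = 6.
Check: AVC at q = 6 is $61 ≤ P, so revenue covers variable cost.
Profit = P·q − TC = 157·6 − 654 = $288.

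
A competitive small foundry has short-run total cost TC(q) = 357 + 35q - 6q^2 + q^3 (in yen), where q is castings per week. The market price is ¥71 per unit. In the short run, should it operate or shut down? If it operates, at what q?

Variable cost is VC = 35q - 6q^2 + q^3, so AVC = VC/q = 35 - 6q + q^2 and MC = dTC/dq = 35 - 12q + 3q^2.
AVC hits its minimum where MC = AVC, at q = 3, giving min AVC = 35 - 6·3 + 3^2 = ¥26.
P = ¥71 exceeds min AVC = ¥26, so the firm stays open.
Set P = MC: 71 = 35 - 12q + 3q^2 → -36 - 12q + 3q^2 = 0. The roots are q = -2 and q = 6; the profit-maximizing output is on the rising part of MC, so q* = 6.
Check: AVC at q = 6 is ¥35 ≤ P, so revenue covers variable cost.
Profit = P·q − TC = 71·6 − 567 = -¥141, a loss, but smaller than the ¥357 fixed cost the firm would lose by shutting down.

Produce at q = 6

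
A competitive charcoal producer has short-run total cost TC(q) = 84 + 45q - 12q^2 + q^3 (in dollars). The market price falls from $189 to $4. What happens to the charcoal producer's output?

AVC = 45 - 12q + q^2, minimized at q = 6 where min AVC = $9. MC = 45 - 24q + 3q^2.
At P = $189 ≥ min AVC, set P = MC on the rising branch: q = 12.
At P = $4 < min AVC = $9, price no longer covers variable cost at any output, so the firm shuts down: q = 0.

Output falls from 12 to 0 (the firm shuts down)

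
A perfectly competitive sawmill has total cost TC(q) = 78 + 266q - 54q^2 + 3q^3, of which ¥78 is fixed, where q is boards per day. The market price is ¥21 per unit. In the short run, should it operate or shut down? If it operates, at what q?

Shut down

From TC, MC = TC'(q) = 266 - 108q + 9q^2 and AVC = VC/q = 266 - 54q + 3q^2.
The AVC parabola has its vertex at q = 54/6 = 9, where AVC = 266 - 54·9 + 3·9^2 = ¥23.
P = ¥21 lies below min AVC = ¥23; no output level covers variable cost.
Best response: produce nothing and absorb the ¥78 fixed cost.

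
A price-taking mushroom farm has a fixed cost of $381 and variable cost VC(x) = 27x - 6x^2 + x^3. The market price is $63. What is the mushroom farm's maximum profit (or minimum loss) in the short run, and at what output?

AVC = 27 - 6x + x^2; min AVC = $18 at x = 3. Since P = $63 ≥ min AVC, the firm produces.
With MC = 27 - 12x + 3x^2, P = MC on the upward-sloping part at x* = 6.
TR = 63·6 = 378. TC = 381 + 162 = 543. Profit = 378 − 543 = -$165.
That loss of $165 beats the $381 the firm would lose by shutting down; producing recovers $216 of fixed cost.

Profit = -$165 at x = 6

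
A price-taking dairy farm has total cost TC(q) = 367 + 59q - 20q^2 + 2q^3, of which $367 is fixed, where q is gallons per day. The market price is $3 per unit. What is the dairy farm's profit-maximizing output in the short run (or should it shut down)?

Shut down

Strip out fixed cost: VC = 59q - 20q^2 + 2q^3. Then AVC = 59 - 20q + 2q^2 and MC = 59 - 40q + 6q^2.
The AVC parabola has its vertex at q = 20/4 = 5, where AVC = 59 - 20·5 + 2·5^2 = $9.
Since P = $3 < min AVC = $9, price fails to cover variable cost at any output.
Best response: produce nothing and absorb the $367 fixed cost.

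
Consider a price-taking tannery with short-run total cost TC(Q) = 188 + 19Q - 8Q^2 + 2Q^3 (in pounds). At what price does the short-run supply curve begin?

£11 per unit

Short-run supply begins at min AVC. From VC = 19Q - 8Q^2 + 2Q^3, AVC = 19 - 8Q + 2Q^2.
At the minimum of AVC, MC = AVC. MC = 19 - 16Q + 6Q^2; setting MC = AVC gives 4Q^2 - 8Q = 0, so Q = 2. min AVC = 11.
The firm shuts down for any P below £11.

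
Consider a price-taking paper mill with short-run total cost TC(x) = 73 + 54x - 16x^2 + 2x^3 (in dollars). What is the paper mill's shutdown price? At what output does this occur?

The shutdown price is the minimum of AVC. VC = 54x - 16x^2 + 2x^3, so AVC = 54 - 16x + 2x^2.
At the minimum of AVC, MC = AVC. MC = 54 - 32x + 6x^2; setting MC = AVC gives 4x^2 - 16x = 0, so x = 4. min AVC = 22.
So the shutdown price is $22.

$22 per unit, at x = 4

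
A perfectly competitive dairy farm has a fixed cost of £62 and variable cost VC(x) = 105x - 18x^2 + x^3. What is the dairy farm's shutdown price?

The firm shuts down when price falls below the minimum of average variable cost. AVC = VC/x = 105 - 18x + x^2.
At the minimum of AVC, MC = AVC. MC = 105 - 36x + 3x^2; setting MC = AVC gives 2x^2 - 18x = 0, so x = 9. min AVC = 24.
So the shutdown price is £24.

£24 per unit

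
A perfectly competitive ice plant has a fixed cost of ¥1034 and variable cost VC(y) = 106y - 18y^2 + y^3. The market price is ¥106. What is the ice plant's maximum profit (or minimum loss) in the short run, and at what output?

Profit = -¥170 at y = 12

AVC = 106 - 18y + y^2; min AVC = ¥25 at y = 9. Since P = ¥106 ≥ min AVC, the firm produces.
With MC = 106 - 36y + 3y^2, P = MC on the upward-sloping part at y* = 12.
TR = 106·12 = 1272. TC = 1034 + 408 = 1442. Profit = 1272 − 1442 = -¥170.
That loss of ¥170 beats the ¥1034 the firm would lose by shutting down; producing recovers ¥864 of fixed cost.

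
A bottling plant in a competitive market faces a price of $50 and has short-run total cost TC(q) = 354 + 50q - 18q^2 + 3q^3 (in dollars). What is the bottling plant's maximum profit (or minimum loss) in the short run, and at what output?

AVC = 50 - 18q + 3q^2; min AVC = $23 at q = 3. Since P = $50 ≥ min AVC, the firm produces.
With MC = 50 - 36q + 9q^2, P = MC on the upward-sloping part at q* = 4.
TR = 50·4 = 200. TC = 354 + 104 = 458. Profit = 200 − 458 = -$258.
By producing, the firm covers all variable cost plus $96 of fixed cost; shutting down would lose the full $354.

Profit = -$258 at q = 4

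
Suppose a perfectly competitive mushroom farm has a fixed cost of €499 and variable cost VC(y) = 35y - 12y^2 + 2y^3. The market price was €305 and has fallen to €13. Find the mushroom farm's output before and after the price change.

Output falls from 9 to 0 (the firm shuts down)

AVC = 35 - 12y + 2y^2, minimized at y = 3 where min AVC = €17. MC = 35 - 24y + 6y^2.
With P = €305 above the shutdown price, P = MC gives y = 9.
At P = €13 < min AVC = €17, price no longer covers variable cost at any output, so the firm shuts down: y = 0.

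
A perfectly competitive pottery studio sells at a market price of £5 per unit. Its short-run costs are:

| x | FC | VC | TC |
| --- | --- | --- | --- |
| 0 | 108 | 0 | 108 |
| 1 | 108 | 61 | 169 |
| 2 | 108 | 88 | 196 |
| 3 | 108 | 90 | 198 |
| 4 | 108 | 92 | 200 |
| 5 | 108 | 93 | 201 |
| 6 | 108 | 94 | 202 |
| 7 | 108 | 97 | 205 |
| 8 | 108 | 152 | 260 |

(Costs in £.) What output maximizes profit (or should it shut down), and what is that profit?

Compute π = P·x − TC at each output: x=0: -108; x=1: -164; x=2: -186; x=3: -183; x=4: -180; x=5: -176; x=6: -172; x=7: -170; x=8: -220.
Profit is highest at x = 0. Equivalently, the lowest AVC in the table is 97/7 ≈ £13.86 at x = 7, and P = £5 falls below it — price never covers variable cost, so the firm shuts down and loses only its fixed cost.

x = 0 (shut down); profit = -£108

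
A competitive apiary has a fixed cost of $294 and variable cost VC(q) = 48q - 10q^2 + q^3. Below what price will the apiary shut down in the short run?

$23 per unit

Short-run supply begins at min AVC. From VC = 48q - 10q^2 + q^3, AVC = 48 - 10q + q^2.
At the minimum of AVC, MC = AVC. MC = 48 - 20q + 3q^2; setting MC = AVC gives 2q^2 - 10q = 0, so q = 5. min AVC = 23.
So the shutdown price is $23.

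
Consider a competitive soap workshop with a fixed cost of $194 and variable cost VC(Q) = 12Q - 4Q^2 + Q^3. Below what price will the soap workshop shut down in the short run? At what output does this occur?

The firm shuts down when price falls below the minimum of average variable cost. AVC = VC/Q = 12 - 4Q + Q^2.
dAVC/dQ = -4 + 2Q = 0 gives Q = 2. min AVC = 12 - 4·2 + 2^2 = 8.
So the shutdown price is $8.

$8 per unit, at Q = 2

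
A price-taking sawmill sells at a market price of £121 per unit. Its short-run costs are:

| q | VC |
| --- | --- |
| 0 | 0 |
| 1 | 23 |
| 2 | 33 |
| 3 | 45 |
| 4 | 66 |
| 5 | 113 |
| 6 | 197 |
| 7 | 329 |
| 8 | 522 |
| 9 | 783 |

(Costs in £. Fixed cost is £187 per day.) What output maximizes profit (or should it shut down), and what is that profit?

Profit at each row (π = 121q − TC): q=0: -187; q=1: -89; q=2: 22; q=3: 131; q=4: 231; q=5: 305; q=6: 342; q=7: 331; q=8: 259; q=9: 119.
Profit is maximized at q = 6. AVC there is 197/6 = £32.83 ≤ P, so producing beats shutting down (which would give -£187).

q = 6; profit = £342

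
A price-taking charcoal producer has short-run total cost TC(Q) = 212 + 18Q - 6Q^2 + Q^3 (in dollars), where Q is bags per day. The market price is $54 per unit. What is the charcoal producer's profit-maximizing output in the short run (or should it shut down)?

Produce at Q = 6

Variable cost is VC = 18Q - 6Q^2 + Q^3, so AVC = VC/Q = 18 - 6Q + Q^2 and MC = dTC/dQ = 18 - 12Q + 3Q^2.
AVC hits its minimum where MC = AVC, at Q = 3, giving min AVC = 18 - 6·3 + 3^2 = $9.
P = $54 exceeds min AVC = $9, so the firm stays open.
P = MC gives -36 - 12Q + 3Q^2 = 0, with roots -2 and 6. Take the larger (rising MC): Q* = 6.
Check: AVC at Q = 6 is $18 ≤ P, so revenue covers variable cost.
Profit = P·Q − TC = 54·6 − 320 = $4.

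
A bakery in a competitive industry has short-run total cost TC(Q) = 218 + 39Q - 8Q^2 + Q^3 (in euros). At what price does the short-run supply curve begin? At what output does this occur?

The shutdown price is the minimum of AVC. VC = 39Q - 8Q^2 + Q^3, so AVC = 39 - 8Q + Q^2.
At the minimum of AVC, MC = AVC. MC = 39 - 16Q + 3Q^2; setting MC = AVC gives 2Q^2 - 8Q = 0, so Q = 4. min AVC = 23.
For P < €23 the firm produces nothing.

€23 per unit, at Q = 4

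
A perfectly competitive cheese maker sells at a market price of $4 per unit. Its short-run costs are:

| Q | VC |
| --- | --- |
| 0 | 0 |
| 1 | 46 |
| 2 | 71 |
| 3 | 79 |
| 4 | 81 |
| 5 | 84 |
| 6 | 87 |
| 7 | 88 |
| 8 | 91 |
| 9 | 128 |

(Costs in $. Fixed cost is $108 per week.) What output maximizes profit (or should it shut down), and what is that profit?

Profit at each row (π = 4Q − TC): Q=0: -108; Q=1: -150; Q=2: -171; Q=3: -175; Q=4: -173; Q=5: -172; Q=6: -171; Q=7: -168; Q=8: -167; Q=9: -200.
Profit is highest at Q = 0. Equivalently, the lowest AVC in the table is 91/8 ≈ $11.38 at Q = 8, and P = $4 falls below it — price never covers variable cost, so the firm shuts down and loses only its fixed cost.

Q = 0 (shut down); profit = -$108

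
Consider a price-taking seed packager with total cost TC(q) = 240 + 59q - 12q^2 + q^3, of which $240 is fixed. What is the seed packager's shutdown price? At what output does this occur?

The shutdown price is the minimum of AVC. VC = 59q - 12q^2 + q^3, so AVC = 59 - 12q + q^2.
At the minimum of AVC, MC = AVC. MC = 59 - 24q + 3q^2; setting MC = AVC gives 2q^2 - 12q = 0, so q = 6. min AVC = 23.
The firm shuts down for any P below $23.

$23 per unit, at q = 6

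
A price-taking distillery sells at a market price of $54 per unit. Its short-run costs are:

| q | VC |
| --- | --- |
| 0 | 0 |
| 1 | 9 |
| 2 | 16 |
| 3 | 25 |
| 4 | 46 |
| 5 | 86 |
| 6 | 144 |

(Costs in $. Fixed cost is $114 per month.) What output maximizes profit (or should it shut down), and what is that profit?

q = 5; profit = $70

Tabulate TR − TC: q=0: -114; q=1: -69; q=2: -22; q=3: 23; q=4: 56; q=5: 70; q=6: 66.
Profit is maximized at q = 5. AVC there is 86/5 = $17.20 ≤ P, so producing beats shutting down (which would give -$114).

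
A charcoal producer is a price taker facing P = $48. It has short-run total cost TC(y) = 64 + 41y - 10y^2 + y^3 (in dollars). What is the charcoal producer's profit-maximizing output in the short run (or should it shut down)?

Produce at y = 7

Strip out fixed cost: VC = 41y - 10y^2 + y^3. Then AVC = 41 - 10y + y^2 and MC = 41 - 20y + 3y^2.
AVC is minimized where dAVC/dy = -10 + 2y = 0, at y = 5; min AVC = 41 - 10·5 + 5^2 = $16.
P = $48 exceeds min AVC = $16, so the firm stays open.
P = MC gives -7 - 20y + 3y^2 = 0, with roots -1/3 and 7. Take the larger (rising MC): y* = 7.
Check: AVC at y = 7 is $20 ≤ P, so revenue covers variable cost.
Profit = P·y − TC = 48·7 − 204 = $132.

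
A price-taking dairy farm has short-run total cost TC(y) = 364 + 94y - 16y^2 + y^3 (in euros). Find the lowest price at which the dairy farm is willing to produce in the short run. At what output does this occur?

The shutdown price is the minimum of AVC. VC = 94y - 16y^2 + y^3, so AVC = 94 - 16y + y^2.
At the minimum of AVC, MC = AVC. MC = 94 - 32y + 3y^2; setting MC = AVC gives 2y^2 - 16y = 0, so y = 8. min AVC = 30.
So the shutdown price is €30.

€30 per unit, at y = 8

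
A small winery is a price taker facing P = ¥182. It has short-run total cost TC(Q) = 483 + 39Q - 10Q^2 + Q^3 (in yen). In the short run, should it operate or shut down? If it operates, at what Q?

From TC, MC = TC'(Q) = 39 - 20Q + 3Q^2 and AVC = VC/Q = 39 - 10Q + Q^2.
AVC is minimized where dAVC/dQ = -10 + 2Q = 0, at Q = 5; min AVC = 39 - 10·5 + 5^2 = ¥14.
Since P = ¥182 ≥ min AVC = ¥14, price covers variable cost and the firm should produce.
Solving P = MC: -143 - 20Q + 3Q^2 = 0 ⇒ Q = -13/3 or 11. On the upward-sloping branch, Q* = 11.
Check: AVC at Q = 11 is ¥50 ≤ P, so revenue covers variable cost.
Profit = P·Q − TC = 182·11 − 1033 = ¥969.

Produce at Q = 11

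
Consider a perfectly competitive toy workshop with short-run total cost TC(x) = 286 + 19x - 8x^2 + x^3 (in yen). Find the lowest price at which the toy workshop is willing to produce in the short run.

Short-run supply begins at min AVC. From VC = 19x - 8x^2 + x^3, AVC = 19 - 8x + x^2.
dAVC/dx = -8 + 2x = 0 gives x = 4. min AVC = 19 - 8·4 + 4^2 = 3.
So the shutdown price is ¥3.

¥3 per unit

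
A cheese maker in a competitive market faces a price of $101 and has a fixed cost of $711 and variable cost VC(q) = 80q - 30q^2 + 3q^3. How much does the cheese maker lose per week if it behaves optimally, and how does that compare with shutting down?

Profit = -$123 at q = 7

AVC = 80 - 30q + 3q^2; min AVC = $5 at q = 5. Since P = $101 ≥ min AVC, the firm produces.
MC = 80 - 60q + 9q^2. Setting P = MC and taking the root on the rising branch gives q* = 7.
TR = 101·7 = 707. TC = 711 + 119 = 830. Profit = 707 − 830 = -$123.
Shutting down would mean losing the fixed cost of $711, so operating at a loss of $123 is better by $588.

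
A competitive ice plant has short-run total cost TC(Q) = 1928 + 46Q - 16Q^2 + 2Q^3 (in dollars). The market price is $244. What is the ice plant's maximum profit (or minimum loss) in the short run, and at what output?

AVC = 46 - 16Q + 2Q^2; min AVC = $14 at Q = 4. Since P = $244 ≥ min AVC, the firm produces.
With MC = 46 - 32Q + 6Q^2, P = MC on the upward-sloping part at Q* = 9.
TR = 244·9 = 2196. TC = 1928 + 576 = 2504. Profit = 2196 − 2504 = -$308.
By producing, the firm covers all variable cost plus $1620 of fixed cost; shutting down would lose the full $1928.

Profit = -$308 at Q = 9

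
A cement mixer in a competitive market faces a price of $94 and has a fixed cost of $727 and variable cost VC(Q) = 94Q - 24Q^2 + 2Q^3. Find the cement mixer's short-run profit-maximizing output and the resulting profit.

AVC = 94 - 24Q + 2Q^2 has its minimum $22 at Q = 6; price $94 clears that bar, so the firm operates.
With MC = 94 - 48Q + 6Q^2, P = MC on the upward-sloping part at Q* = 8.
TR = 94·8 = 752. TC = 727 + 240 = 967. Profit = 752 − 967 = -$215.
That loss of $215 beats the $727 the firm would lose by shutting down; producing recovers $512 of fixed cost.

Profit = -$215 at Q = 8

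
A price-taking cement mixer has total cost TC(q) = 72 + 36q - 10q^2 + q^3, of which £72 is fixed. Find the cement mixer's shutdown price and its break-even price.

AVC = 36 - 10q + q^2; minimized at q = 5, giving min AVC = £11. That is the shutdown price.
ATC = 72/q + 36 - 10q + q^2. Setting dATC/dq = −72/q^2 − 10 + 2q = 0 gives q = 6 (since 2·6^3 − 10·6^2 = 72).
min ATC = 72/6 + 36 − 10·6 + 6^2 = £24. That is the break-even price.
Between these two prices the firm operates at a loss; above £24 it earns a profit.

Shutdown price = £11; break-even price = £24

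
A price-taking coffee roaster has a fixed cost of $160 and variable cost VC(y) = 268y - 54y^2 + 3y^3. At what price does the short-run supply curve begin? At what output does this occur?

$25 per unit, at y = 9

Short-run supply begins at min AVC. From VC = 268y - 54y^2 + 3y^3, AVC = 268 - 54y + 3y^2.
dAVC/dy = -54 + 6y = 0 gives y = 9. min AVC = 268 - 54·9 + 3·9^2 = 25.
The firm shuts down for any P below $25.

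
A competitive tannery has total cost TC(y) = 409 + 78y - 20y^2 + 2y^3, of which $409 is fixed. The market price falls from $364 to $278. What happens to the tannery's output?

Output falls from 11 to 10

AVC = 78 - 20y + 2y^2, minimized at y = 5 where min AVC = $28. MC = 78 - 40y + 6y^2.
At P = $364 ≥ min AVC, set P = MC on the rising branch: y = 11.
At P = $278 ≥ min AVC, set P = MC: y = 10. The firm stays open but cuts output.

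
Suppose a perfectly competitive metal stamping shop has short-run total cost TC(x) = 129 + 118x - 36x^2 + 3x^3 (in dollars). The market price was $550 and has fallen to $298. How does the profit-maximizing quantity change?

AVC = 118 - 36x + 3x^2, minimized at x = 6 where min AVC = $10. MC = 118 - 72x + 9x^2.
At P = $550 ≥ min AVC, set P = MC on the rising branch: x = 12.
At P = $298 ≥ min AVC, set P = MC: x = 10. The firm stays open but cuts output.

Output falls from 12 to 10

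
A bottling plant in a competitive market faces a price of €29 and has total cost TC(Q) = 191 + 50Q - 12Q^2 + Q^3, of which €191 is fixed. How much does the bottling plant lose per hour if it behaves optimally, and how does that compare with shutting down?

Profit = -€93 at Q = 7

AVC = 50 - 12Q + Q^2 has its minimum €14 at Q = 6; price €29 clears that bar, so the firm operates.
With MC = 50 - 24Q + 3Q^2, P = MC on the upward-sloping part at Q* = 7.
TR = 29·7 = 203. TC = 191 + 105 = 296. Profit = 203 − 296 = -€93.
Shutting down would mean losing the fixed cost of €191, so operating at a loss of €93 is better by €98.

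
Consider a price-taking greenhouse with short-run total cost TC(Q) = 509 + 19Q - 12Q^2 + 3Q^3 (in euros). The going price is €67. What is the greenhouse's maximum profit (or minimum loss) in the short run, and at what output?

Profit = -€317 at Q = 4

AVC = 19 - 12Q + 3Q^2; min AVC = €7 at Q = 2. Since P = €67 ≥ min AVC, the firm produces.
MC = 19 - 24Q + 9Q^2. Setting P = MC and taking the root on the rising branch gives Q* = 4.
TR = 67·4 = 268. TC = 509 + 76 = 585. Profit = 268 − 585 = -€317.
That loss of €317 beats the €509 the firm would lose by shutting down; producing recovers €192 of fixed cost.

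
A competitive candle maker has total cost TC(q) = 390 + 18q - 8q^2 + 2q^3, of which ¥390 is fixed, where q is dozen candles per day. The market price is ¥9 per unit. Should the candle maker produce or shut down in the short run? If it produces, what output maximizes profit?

Strip out fixed cost: VC = 18q - 8q^2 + 2q^3. Then AVC = 18 - 8q + 2q^2 and MC = 18 - 16q + 6q^2.
AVC hits its minimum where MC = AVC, at q = 2, giving min AVC = 18 - 8·2 + 2·2^2 = ¥10.
P = ¥9 lies below min AVC = ¥10; no output level covers variable cost.
Best response: produce nothing and absorb the ¥390 fixed cost.

Shut down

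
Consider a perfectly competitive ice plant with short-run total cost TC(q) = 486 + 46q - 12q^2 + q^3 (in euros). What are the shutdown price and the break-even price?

Shutdown price = €10; break-even price = €73

AVC = 46 - 12q + q^2; minimized at q = 6, giving min AVC = €10. That is the shutdown price.
ATC = 486/q + 46 - 12q + q^2. Setting dATC/dq = −486/q^2 − 12 + 2q = 0 gives q = 9 (since 2·9^3 − 12·9^2 = 486).
min ATC = 486/9 + 46 − 12·9 + 9^2 = €73. That is the break-even price.
Between these two prices the firm operates at a loss; above €73 it earns a profit.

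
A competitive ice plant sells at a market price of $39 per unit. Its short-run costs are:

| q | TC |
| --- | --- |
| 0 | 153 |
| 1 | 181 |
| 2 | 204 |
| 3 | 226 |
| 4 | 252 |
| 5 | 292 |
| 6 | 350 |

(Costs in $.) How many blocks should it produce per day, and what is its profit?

Tabulate TR − TC: q=0: -153; q=1: -142; q=2: -126; q=3: -109; q=4: -96; q=5: -97; q=6: -116.
Profit is maximized at q = 4. AVC there is 99/4 = $24.75 ≤ P, so producing beats shutting down (which would give -$153).

q = 4; profit = -$96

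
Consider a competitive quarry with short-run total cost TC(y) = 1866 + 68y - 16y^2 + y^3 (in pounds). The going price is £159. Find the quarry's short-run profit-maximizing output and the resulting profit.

Profit = -£176 at y = 13

AVC = 68 - 16y + y^2 has its minimum £4 at y = 8; price £159 clears that bar, so the firm operates.
With MC = 68 - 32y + 3y^2, P = MC on the upward-sloping part at y* = 13.
TR = 159·13 = 2067. TC = 1866 + 377 = 2243. Profit = 2067 − 2243 = -£176.
Shutting down would mean losing the fixed cost of £1866, so operating at a loss of £176 is better by £1690.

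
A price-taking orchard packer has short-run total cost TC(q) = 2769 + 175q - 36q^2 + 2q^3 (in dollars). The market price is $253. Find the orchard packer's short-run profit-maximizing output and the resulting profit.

AVC = 175 - 36q + 2q^2 has its minimum $13 at q = 9; price $253 clears that bar, so the firm operates.
MC = 175 - 72q + 6q^2. Setting P = MC and taking the root on the rising branch gives q* = 13.
TR = 253·13 = 3289. TC = 2769 + 585 = 3354. Profit = 3289 − 3354 = -$65.
By producing, the firm covers all variable cost plus $2704 of fixed cost; shutting down would lose the full $2769.

Profit = -$65 at q = 13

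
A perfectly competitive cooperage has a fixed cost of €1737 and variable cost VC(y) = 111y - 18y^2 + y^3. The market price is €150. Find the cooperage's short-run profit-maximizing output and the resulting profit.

AVC = 111 - 18y + y^2 has its minimum €30 at y = 9; price €150 clears that bar, so the firm operates.
With MC = 111 - 36y + 3y^2, P = MC on the upward-sloping part at y* = 13.
TR = 150·13 = 1950. TC = 1737 + 598 = 2335. Profit = 1950 − 2335 = -€385.
By producing, the firm covers all variable cost plus €1352 of fixed cost; shutting down would lose the full €1737.

Profit = -€385 at y = 13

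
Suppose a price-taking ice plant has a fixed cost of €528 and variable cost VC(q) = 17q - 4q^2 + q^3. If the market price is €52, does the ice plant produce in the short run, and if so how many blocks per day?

Variable cost is VC = 17q - 4q^2 + q^3, so AVC = VC/q = 17 - 4q + q^2 and MC = dTC/dq = 17 - 8q + 3q^2.
The AVC parabola has its vertex at q = 4/2 = 2, where AVC = 17 - 4·2 + 2^2 = €13.
Since P = €52 ≥ min AVC = €13, price covers variable cost and the firm should produce.
Set P = MC: 52 = 17 - 8q + 3q^2 → -35 - 8q + 3q^2 = 0. The roots are q = -7/3 and q = 5; the profit-maximizing output is on the rising part of MC, so q* = 5.
Check: AVC at q = 5 is €22 ≤ P, so revenue covers variable cost.
Profit = P·q − TC = 52·5 − 638 = -€378, a loss, but smaller than the €528 fixed cost the firm would lose by shutting down.

Produce at q = 5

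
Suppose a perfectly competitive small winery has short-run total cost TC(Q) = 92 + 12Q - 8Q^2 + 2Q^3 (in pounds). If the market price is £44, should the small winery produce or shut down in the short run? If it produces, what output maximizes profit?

Strip out fixed cost: VC = 12Q - 8Q^2 + 2Q^3. Then AVC = 12 - 8Q + 2Q^2 and MC = 12 - 16Q + 6Q^2.
AVC hits its minimum where MC = AVC, at Q = 2, giving min AVC = 12 - 8·2 + 2·2^2 = £4.
Because £44 ≥ £4, revenue can cover variable cost; the firm operates.
Set P = MC: 44 = 12 - 16Q + 6Q^2 → -32 - 16Q + 6Q^2 = 0. The roots are Q = -4/3 and Q = 4; the profit-maximizing output is on the rising part of MC, so Q* = 4.
Check: AVC at Q = 4 is £12 ≤ P, so revenue covers variable cost.
Profit = P·Q − TC = 44·4 − 140 = £36.

Produce at Q = 4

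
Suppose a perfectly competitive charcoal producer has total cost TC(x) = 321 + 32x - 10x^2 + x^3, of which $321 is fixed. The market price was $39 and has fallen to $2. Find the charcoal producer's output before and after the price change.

Output falls from 7 to 0 (the firm shuts down)

MC = 32 - 20x + 3x^2; the shutdown threshold is min AVC = $7 (at x = 5).
At P = $39 ≥ min AVC, set P = MC on the rising branch: x = 7.
At P = $2 < min AVC = $7, price no longer covers variable cost at any output, so the firm shuts down: x = 0.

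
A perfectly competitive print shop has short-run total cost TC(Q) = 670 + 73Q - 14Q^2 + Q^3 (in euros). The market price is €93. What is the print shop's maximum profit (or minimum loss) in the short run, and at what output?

Profit = -€70 at Q = 10

AVC = 73 - 14Q + Q^2; min AVC = €24 at Q = 7. Since P = €93 ≥ min AVC, the firm produces.
MC = 73 - 28Q + 3Q^2. Setting P = MC and taking the root on the rising branch gives Q* = 10.
TR = 93·10 = 930. TC = 670 + 330 = 1000. Profit = 930 − 1000 = -€70.
That loss of €70 beats the €670 the firm would lose by shutting down; producing recovers €600 of fixed cost.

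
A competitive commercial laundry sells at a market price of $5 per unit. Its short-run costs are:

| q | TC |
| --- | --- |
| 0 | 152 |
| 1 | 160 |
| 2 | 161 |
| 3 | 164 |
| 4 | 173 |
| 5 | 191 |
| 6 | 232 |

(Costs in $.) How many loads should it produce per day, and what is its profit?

Tabulate TR − TC: q=0: -152; q=1: -155; q=2: -151; q=3: -149; q=4: -153; q=5: -166; q=6: -202.
Profit is maximized at q = 3. AVC there is 12/3 = $4 ≤ P, so producing beats shutting down (which would give -$152).

q = 3; profit = -$149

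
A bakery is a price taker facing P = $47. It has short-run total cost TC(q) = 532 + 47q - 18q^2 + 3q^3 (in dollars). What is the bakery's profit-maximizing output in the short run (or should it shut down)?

Variable cost is VC = 47q - 18q^2 + 3q^3, so AVC = VC/q = 47 - 18q + 3q^2 and MC = dTC/dq = 47 - 36q + 9q^2.
AVC is minimized where dAVC/dq = -18 + 6q = 0, at q = 3; min AVC = 47 - 18·3 + 3·3^2 = $20.
Since P = $47 ≥ min AVC = $20, price covers variable cost and the firm should produce.
P = MC gives -36q + 9q^2 = 0, with roots 0 and 4. Take the larger (rising MC): q* = 4.
Check: AVC at q = 4 is $23 ≤ P, so revenue covers variable cost.
Profit = P·q − TC = 47·4 − 624 = -$436, a loss, but smaller than the $532 fixed cost the firm would lose by shutting down.

Produce at q = 4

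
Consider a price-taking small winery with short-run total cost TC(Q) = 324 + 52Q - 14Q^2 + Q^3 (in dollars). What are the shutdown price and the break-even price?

Shutdown price = $3; break-even price = $43

Shutdown price = min AVC. AVC = 52 - 14Q + Q^2, with vertex at Q = 7 and minimum $3.
ATC = 324/Q + 52 - 14Q + Q^2. Setting dATC/dQ = −324/Q^2 − 14 + 2Q = 0 gives Q = 9 (since 2·9^3 − 14·9^2 = 324).
min ATC = 324/9 + 52 − 14·9 + 9^2 = $43. That is the break-even price.
Between these two prices the firm operates at a loss; above $43 it earns a profit.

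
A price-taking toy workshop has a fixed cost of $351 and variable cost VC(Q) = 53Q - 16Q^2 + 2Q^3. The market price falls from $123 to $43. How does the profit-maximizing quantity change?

Output falls from 7 to 5

AVC = 53 - 16Q + 2Q^2, minimized at Q = 4 where min AVC = $21. MC = 53 - 32Q + 6Q^2.
At P = $123 ≥ min AVC, set P = MC on the rising branch: Q = 7.
At P = $43 ≥ min AVC, set P = MC: Q = 5. The firm stays open but cuts output.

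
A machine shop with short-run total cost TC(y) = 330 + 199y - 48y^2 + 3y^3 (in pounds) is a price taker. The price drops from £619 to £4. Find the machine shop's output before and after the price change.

MC = 199 - 96y + 9y^2; the shutdown threshold is min AVC = £7 (at y = 8).
At P = £619 ≥ min AVC, set P = MC on the rising branch: y = 14.
At P = £4 < min AVC = £7, price no longer covers variable cost at any output, so the firm shuts down: y = 0.

Output falls from 14 to 0 (the firm shuts down)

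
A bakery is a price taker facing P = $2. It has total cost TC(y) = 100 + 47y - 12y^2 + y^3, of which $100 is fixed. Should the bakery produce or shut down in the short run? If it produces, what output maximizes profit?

Variable cost is VC = 47y - 12y^2 + y^3, so AVC = VC/y = 47 - 12y + y^2 and MC = dTC/dy = 47 - 24y + 3y^2.
AVC is minimized where dAVC/dy = -12 + 2y = 0, at y = 6; min AVC = 47 - 12·6 + 6^2 = $11.
P = $2 lies below min AVC = $11; no output level covers variable cost.
The firm minimizes its loss by shutting down and losing only its fixed cost of $100.

Shut down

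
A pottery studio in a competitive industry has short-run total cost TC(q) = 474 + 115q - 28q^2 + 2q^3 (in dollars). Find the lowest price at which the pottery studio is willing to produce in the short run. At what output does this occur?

The shutdown price is the minimum of AVC. VC = 115q - 28q^2 + 2q^3, so AVC = 115 - 28q + 2q^2.
dAVC/dq = -28 + 4q = 0 gives q = 7. min AVC = 115 - 28·7 + 2·7^2 = 17.
For P < $17 the firm produces nothing.

$17 per unit, at q = 7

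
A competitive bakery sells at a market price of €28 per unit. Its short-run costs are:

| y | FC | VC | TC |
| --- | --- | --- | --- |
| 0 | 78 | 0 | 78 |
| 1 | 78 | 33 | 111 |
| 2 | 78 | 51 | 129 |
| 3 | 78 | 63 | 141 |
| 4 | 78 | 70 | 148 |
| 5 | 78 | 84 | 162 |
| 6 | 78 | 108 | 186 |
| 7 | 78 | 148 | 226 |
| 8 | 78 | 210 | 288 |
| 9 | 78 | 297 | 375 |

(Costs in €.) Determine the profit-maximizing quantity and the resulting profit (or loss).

Profit at each row (π = 28y − TC): y=0: -78; y=1: -83; y=2: -73; y=3: -57; y=4: -36; y=5: -22; y=6: -18; y=7: -30; y=8: -64; y=9: -123.
Profit is maximized at y = 6. AVC there is 108/6 = €18 ≤ P, so producing beats shutting down (which would give -€78).

y = 6; profit = -€18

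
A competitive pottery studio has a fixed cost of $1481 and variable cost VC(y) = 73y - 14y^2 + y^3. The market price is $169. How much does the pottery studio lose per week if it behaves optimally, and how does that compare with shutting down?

Profit = -$41 at y = 12

AVC = 73 - 14y + y^2 has its minimum $24 at y = 7; price $169 clears that bar, so the firm operates.
With MC = 73 - 28y + 3y^2, P = MC on the upward-sloping part at y* = 12.
TR = 169·12 = 2028. TC = 1481 + 588 = 2069. Profit = 2028 − 2069 = -$41.
By producing, the firm covers all variable cost plus $1440 of fixed cost; shutting down would lose the full $1481.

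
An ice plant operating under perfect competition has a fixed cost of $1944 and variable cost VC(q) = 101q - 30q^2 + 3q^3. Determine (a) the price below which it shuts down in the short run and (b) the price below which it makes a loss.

AVC = 101 - 30q + 3q^2; minimized at q = 5, giving min AVC = $26. That is the shutdown price.
ATC = 1944/q + 101 - 30q + 3q^2. Setting dATC/dq = −1944/q^2 − 30 + 6q = 0 gives q = 9 (since 6·9^3 − 30·9^2 = 1944).
min ATC = 1944/9 + 101 − 30·9 + 3·9^2 = $290. That is the break-even price.
Between these two prices the firm operates at a loss; above $290 it earns a profit.

Shutdown price = $26; break-even price = $290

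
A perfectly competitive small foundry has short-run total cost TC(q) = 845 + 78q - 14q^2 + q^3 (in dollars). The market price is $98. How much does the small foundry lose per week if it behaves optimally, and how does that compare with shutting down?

Profit = -$245 at q = 10

AVC = 78 - 14q + q^2; min AVC = $29 at q = 7. Since P = $98 ≥ min AVC, the firm produces.
MC = 78 - 28q + 3q^2. Setting P = MC and taking the root on the rising branch gives q* = 10.
TR = 98·10 = 980. TC = 845 + 380 = 1225. Profit = 980 − 1225 = -$245.
By producing, the firm covers all variable cost plus $600 of fixed cost; shutting down would lose the full $845.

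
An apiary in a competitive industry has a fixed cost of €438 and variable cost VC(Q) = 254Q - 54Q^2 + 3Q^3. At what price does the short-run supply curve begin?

The firm shuts down when price falls below the minimum of average variable cost. AVC = VC/Q = 254 - 54Q + 3Q^2.
dAVC/dQ = -54 + 6Q = 0 gives Q = 9. min AVC = 254 - 54·9 + 3·9^2 = 11.
So the shutdown price is €11.

€11 per unit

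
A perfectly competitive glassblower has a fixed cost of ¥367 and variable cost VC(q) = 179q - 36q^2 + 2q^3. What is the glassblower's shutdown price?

The firm shuts down when price falls below the minimum of average variable cost. AVC = VC/q = 179 - 36q + 2q^2.
At the minimum of AVC, MC = AVC. MC = 179 - 72q + 6q^2; setting MC = AVC gives 4q^2 - 36q = 0, so q = 9. min AVC = 17.
For P < ¥17 the firm produces nothing.

¥17 per unit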